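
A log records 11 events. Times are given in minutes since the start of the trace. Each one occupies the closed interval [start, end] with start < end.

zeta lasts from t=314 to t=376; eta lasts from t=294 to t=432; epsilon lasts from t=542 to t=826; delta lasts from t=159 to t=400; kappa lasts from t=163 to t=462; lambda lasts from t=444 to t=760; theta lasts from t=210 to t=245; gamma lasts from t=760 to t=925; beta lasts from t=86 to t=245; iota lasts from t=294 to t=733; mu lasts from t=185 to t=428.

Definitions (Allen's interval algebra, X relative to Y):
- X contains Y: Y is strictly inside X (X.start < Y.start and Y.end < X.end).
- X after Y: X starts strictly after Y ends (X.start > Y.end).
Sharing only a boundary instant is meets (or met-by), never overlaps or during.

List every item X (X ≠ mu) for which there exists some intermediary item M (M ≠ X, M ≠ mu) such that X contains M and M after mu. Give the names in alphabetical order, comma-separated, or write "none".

none

Target mu = [t=185, t=428].
Intermediaries M with M after mu: epsilon, gamma, lambda.
Via epsilon — items with X contains epsilon: none.
Via gamma — items with X contains gamma: none.
Via lambda — items with X contains lambda: none.
Union: none.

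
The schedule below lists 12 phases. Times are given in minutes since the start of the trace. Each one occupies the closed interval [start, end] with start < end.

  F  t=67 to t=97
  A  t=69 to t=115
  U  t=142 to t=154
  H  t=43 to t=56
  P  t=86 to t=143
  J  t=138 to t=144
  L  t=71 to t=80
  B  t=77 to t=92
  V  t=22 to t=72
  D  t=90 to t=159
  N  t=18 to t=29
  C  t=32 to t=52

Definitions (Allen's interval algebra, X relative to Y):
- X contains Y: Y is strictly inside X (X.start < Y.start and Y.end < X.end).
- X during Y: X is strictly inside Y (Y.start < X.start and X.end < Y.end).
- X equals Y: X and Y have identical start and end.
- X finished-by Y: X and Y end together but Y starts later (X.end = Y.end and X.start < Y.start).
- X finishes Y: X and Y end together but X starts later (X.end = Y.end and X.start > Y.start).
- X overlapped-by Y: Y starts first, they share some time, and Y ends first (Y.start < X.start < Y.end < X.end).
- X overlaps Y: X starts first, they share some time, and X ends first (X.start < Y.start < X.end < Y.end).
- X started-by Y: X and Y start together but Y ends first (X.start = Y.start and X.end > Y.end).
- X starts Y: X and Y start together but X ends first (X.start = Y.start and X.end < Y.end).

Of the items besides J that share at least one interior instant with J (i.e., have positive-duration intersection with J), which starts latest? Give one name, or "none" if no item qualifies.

U

Target J = [t=138, t=144].
A [t=69, t=115] → before → excluded.
B [t=77, t=92] → before → excluded.
C [t=32, t=52] → before → excluded.
D [t=90, t=159] → contains → candidate.
F [t=67, t=97] → before → excluded.
H [t=43, t=56] → before → excluded.
L [t=71, t=80] → before → excluded.
N [t=18, t=29] → before → excluded.
P [t=86, t=143] → overlaps → candidate.
U [t=142, t=154] → overlapped-by → candidate.
V [t=22, t=72] → before → excluded.
Among candidates, latest start is t=142 → U.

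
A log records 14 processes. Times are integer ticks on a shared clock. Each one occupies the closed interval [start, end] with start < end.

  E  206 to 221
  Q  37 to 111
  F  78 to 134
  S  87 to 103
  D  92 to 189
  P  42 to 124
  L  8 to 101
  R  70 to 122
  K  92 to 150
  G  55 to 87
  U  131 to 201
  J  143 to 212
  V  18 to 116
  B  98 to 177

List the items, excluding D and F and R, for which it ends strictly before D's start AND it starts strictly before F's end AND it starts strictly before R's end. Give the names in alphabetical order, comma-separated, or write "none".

G

Conditions: its end is strictly before D's start (X.end < 92) AND its start is strictly before F's end (X.start < 134) AND its start is strictly before R's end (X.start < 122).
B: end 177 < 92? ✗; start 98 < 134? ✓; start 98 < 122? ✓ → no.
E: end 221 < 92? ✗; start 206 < 134? ✗; start 206 < 122? ✗ → no.
G: end 87 < 92? ✓; start 55 < 134? ✓; start 55 < 122? ✓ → yes.
J: end 212 < 92? ✗; start 143 < 134? ✗; start 143 < 122? ✗ → no.
K: end 150 < 92? ✗; start 92 < 134? ✓; start 92 < 122? ✓ → no.
L: end 101 < 92? ✗; start 8 < 134? ✓; start 8 < 122? ✓ → no.
P: end 124 < 92? ✗; start 42 < 134? ✓; start 42 < 122? ✓ → no.
Q: end 111 < 92? ✗; start 37 < 134? ✓; start 37 < 122? ✓ → no.
S: end 103 < 92? ✗; start 87 < 134? ✓; start 87 < 122? ✓ → no.
U: end 201 < 92? ✗; start 131 < 134? ✓; start 131 < 122? ✗ → no.
V: end 116 < 92? ✗; start 18 < 134? ✓; start 18 < 122? ✓ → no.
Result: G.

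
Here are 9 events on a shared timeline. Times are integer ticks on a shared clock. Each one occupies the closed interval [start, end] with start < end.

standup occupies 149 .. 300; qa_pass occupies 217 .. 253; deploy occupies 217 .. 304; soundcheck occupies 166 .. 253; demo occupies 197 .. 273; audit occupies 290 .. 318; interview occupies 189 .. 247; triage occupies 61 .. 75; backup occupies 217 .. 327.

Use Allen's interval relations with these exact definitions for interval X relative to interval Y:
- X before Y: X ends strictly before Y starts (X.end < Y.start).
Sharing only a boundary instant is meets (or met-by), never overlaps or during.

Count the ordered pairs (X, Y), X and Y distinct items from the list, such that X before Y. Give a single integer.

12

Checking all 72 ordered pairs for relation 'before'; matching pairs in alphabetical order:
(demo, audit): demo before audit ✓
(interview, audit): interview before audit ✓
(qa_pass, audit): qa_pass before audit ✓
(soundcheck, audit): soundcheck before audit ✓
(triage, audit): triage before audit ✓
(triage, backup): triage before backup ✓
(triage, demo): triage before demo ✓
(triage, deploy): triage before deploy ✓
(triage, interview): triage before interview ✓
(triage, qa_pass): triage before qa_pass ✓
(triage, soundcheck): triage before soundcheck ✓
(triage, standup): triage before standup ✓
Count: 12.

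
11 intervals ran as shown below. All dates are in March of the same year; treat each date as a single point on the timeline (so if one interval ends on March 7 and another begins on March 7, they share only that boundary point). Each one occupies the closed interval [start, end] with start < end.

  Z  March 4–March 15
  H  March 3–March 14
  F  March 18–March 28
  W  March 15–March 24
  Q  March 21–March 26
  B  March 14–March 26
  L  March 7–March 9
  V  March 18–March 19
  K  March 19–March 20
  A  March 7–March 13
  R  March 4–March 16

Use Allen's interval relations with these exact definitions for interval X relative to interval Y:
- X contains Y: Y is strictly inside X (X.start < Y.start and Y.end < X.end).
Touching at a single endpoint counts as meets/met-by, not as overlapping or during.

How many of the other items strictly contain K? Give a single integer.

Target K = [March 19, March 20].
A [March 7, March 13] → before → no.
B [March 14, March 26] → contains → counts.
F [March 18, March 28] → contains → counts.
H [March 3, March 14] → before → no.
L [March 7, March 9] → before → no.
Q [March 21, March 26] → after → no.
R [March 4, March 16] → before → no.
V [March 18, March 19] → meets → no.
W [March 15, March 24] → contains → counts.
Z [March 4, March 15] → before → no.
Total: 3.

3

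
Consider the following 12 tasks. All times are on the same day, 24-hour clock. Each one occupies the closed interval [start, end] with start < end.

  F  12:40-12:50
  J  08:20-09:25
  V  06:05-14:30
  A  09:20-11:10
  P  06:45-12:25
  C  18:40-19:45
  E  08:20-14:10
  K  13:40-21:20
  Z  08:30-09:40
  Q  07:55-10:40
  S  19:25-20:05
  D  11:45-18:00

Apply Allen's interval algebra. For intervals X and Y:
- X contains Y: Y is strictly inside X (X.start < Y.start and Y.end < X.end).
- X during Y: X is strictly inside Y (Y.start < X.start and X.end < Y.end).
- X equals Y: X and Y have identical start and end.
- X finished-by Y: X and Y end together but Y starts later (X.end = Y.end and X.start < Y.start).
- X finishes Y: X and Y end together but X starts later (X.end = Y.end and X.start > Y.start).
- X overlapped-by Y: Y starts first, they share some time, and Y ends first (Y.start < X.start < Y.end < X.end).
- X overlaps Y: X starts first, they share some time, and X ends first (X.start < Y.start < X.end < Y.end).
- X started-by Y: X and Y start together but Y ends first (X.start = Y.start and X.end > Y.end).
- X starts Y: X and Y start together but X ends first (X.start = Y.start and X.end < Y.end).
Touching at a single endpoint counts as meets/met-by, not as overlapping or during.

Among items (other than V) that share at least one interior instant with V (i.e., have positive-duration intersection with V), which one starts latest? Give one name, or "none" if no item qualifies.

K

Target V = [06:05, 14:30].
A [09:20, 11:10] → during → candidate.
C [18:40, 19:45] → after → excluded.
D [11:45, 18:00] → overlapped-by → candidate.
E [08:20, 14:10] → during → candidate.
F [12:40, 12:50] → during → candidate.
J [08:20, 09:25] → during → candidate.
K [13:40, 21:20] → overlapped-by → candidate.
P [06:45, 12:25] → during → candidate.
Q [07:55, 10:40] → during → candidate.
S [19:25, 20:05] → after → excluded.
Z [08:30, 09:40] → during → candidate.
Among candidates, latest start is 13:40 → K.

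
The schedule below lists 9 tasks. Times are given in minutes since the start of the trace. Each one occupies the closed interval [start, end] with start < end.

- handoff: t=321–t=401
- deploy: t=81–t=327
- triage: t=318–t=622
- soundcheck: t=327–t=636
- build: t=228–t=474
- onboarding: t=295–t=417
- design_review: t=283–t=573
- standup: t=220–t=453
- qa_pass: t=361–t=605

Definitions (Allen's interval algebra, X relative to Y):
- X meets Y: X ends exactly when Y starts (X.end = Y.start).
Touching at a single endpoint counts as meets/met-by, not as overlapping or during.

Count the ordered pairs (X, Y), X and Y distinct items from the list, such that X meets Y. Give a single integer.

Checking all 72 ordered pairs for relation 'meets'; matching pairs in alphabetical order:
(deploy, soundcheck): deploy meets soundcheck ✓
Count: 1.

1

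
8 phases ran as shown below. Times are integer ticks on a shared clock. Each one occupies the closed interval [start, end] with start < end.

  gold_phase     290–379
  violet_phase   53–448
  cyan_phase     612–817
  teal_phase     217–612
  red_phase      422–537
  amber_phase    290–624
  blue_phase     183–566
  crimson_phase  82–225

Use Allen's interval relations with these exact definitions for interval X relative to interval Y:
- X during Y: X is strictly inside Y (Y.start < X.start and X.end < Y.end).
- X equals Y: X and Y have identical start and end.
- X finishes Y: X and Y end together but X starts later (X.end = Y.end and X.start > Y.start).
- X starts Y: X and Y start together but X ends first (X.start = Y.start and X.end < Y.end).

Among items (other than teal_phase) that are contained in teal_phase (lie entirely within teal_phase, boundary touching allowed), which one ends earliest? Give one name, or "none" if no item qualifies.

gold_phase

Target teal_phase = [217, 612].
amber_phase [290, 624] → overlapped-by → excluded.
blue_phase [183, 566] → overlaps → excluded.
crimson_phase [82, 225] → overlaps → excluded.
cyan_phase [612, 817] → met-by → excluded.
gold_phase [290, 379] → during → candidate.
red_phase [422, 537] → during → candidate.
violet_phase [53, 448] → overlaps → excluded.
Among candidates, earliest end is 379 → gold_phase.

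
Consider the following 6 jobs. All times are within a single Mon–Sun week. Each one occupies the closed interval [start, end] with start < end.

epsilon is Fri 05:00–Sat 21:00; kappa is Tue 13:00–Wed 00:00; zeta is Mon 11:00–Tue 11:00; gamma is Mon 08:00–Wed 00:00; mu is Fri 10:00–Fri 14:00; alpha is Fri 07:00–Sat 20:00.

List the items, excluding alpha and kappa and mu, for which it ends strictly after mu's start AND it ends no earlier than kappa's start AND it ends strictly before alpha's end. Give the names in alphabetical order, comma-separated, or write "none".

none

Conditions: its end is strictly after mu's start (X.end > Fri 10:00) AND its end is no earlier than kappa's start (X.end >= Tue 13:00) AND its end is strictly before alpha's end (X.end < Sat 20:00).
epsilon: end Sat 21:00 > Fri 10:00? ✓; end Sat 21:00 >= Tue 13:00? ✓; end Sat 21:00 < Sat 20:00? ✗ → no.
gamma: end Wed 00:00 > Fri 10:00? ✗; end Wed 00:00 >= Tue 13:00? ✓; end Wed 00:00 < Sat 20:00? ✓ → no.
zeta: end Tue 11:00 > Fri 10:00? ✗; end Tue 11:00 >= Tue 13:00? ✗; end Tue 11:00 < Sat 20:00? ✓ → no.
Result: none.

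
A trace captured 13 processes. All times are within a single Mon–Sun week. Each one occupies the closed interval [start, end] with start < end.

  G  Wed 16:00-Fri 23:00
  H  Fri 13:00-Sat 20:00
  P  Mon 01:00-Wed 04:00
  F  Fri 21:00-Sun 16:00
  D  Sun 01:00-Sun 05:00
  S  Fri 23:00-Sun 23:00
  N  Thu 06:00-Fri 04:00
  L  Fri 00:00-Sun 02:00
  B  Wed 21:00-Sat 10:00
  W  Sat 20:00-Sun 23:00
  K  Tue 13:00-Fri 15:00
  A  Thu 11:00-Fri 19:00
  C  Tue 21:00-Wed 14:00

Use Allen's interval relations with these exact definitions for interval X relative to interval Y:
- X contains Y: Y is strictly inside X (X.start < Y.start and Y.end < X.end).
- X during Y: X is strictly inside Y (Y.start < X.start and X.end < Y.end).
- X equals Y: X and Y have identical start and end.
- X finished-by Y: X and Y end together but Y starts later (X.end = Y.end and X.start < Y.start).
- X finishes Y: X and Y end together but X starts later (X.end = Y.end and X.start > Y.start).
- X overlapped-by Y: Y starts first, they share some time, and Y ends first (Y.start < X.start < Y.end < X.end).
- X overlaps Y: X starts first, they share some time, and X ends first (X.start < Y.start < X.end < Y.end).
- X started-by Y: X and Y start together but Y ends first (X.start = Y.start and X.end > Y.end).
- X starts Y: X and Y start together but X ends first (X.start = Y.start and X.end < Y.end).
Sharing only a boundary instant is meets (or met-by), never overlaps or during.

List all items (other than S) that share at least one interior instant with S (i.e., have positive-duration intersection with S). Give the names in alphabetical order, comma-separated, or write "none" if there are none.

B, D, F, H, L, W

Target S = [Fri 23:00, Sun 23:00].
A [Thu 11:00, Fri 19:00] → before → no.
B [Wed 21:00, Sat 10:00] → overlaps → yes.
C [Tue 21:00, Wed 14:00] → before → no.
D [Sun 01:00, Sun 05:00] → during → yes.
F [Fri 21:00, Sun 16:00] → overlaps → yes.
G [Wed 16:00, Fri 23:00] → meets → no.
H [Fri 13:00, Sat 20:00] → overlaps → yes.
K [Tue 13:00, Fri 15:00] → before → no.
L [Fri 00:00, Sun 02:00] → overlaps → yes.
N [Thu 06:00, Fri 04:00] → before → no.
P [Mon 01:00, Wed 04:00] → before → no.
W [Sat 20:00, Sun 23:00] → finishes → yes.
Result: B, D, F, H, L, W.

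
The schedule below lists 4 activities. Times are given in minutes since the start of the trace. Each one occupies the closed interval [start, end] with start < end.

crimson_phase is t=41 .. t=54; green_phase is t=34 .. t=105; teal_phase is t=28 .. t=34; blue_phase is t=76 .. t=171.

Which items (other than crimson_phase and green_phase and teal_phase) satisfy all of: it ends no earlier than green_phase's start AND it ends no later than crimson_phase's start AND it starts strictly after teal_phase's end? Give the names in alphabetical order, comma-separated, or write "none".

none

Conditions: its end is no earlier than green_phase's start (X.end >= t=34) AND its end is no later than crimson_phase's start (X.end <= t=41) AND its start is strictly after teal_phase's end (X.start > t=34).
blue_phase: end t=171 >= t=34? ✓; end t=171 <= t=41? ✗; start t=76 > t=34? ✓ → no.
Result: none.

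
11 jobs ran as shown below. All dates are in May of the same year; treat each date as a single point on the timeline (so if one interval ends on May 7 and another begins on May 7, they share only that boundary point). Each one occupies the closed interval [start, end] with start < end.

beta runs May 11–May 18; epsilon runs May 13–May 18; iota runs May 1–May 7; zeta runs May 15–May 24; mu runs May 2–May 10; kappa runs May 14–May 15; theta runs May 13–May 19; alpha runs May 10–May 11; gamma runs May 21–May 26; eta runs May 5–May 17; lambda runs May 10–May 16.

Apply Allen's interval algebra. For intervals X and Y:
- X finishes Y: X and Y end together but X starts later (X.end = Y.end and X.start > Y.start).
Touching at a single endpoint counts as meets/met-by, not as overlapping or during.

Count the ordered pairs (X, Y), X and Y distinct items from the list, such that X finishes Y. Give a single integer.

Checking all 110 ordered pairs for relation 'finishes'; matching pairs in alphabetical order:
(epsilon, beta): epsilon finishes beta ✓
Count: 1.

1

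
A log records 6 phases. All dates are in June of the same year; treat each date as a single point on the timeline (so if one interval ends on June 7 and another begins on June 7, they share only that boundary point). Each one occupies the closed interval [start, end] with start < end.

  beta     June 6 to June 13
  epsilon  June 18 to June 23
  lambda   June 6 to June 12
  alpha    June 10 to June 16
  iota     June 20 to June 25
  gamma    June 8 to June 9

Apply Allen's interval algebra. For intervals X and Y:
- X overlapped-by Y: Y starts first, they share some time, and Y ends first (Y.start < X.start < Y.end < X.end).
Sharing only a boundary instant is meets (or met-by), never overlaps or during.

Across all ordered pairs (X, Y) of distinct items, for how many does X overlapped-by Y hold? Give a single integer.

Checking all 30 ordered pairs for relation 'overlapped-by'; matching pairs in alphabetical order:
(alpha, beta): alpha overlapped-by beta ✓
(alpha, lambda): alpha overlapped-by lambda ✓
(iota, epsilon): iota overlapped-by epsilon ✓
Count: 3.

3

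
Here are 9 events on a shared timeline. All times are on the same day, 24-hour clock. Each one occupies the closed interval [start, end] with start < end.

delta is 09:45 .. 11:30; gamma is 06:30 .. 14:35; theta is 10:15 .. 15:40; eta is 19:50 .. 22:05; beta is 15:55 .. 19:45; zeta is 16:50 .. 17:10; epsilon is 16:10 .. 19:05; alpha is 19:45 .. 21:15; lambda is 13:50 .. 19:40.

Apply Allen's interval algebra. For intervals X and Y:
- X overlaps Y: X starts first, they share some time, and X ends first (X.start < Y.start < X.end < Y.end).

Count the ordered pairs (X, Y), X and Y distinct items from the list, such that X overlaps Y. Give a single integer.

Checking all 72 ordered pairs for relation 'overlaps'; matching pairs in alphabetical order:
(alpha, eta): alpha overlaps eta ✓
(delta, theta): delta overlaps theta ✓
(gamma, lambda): gamma overlaps lambda ✓
(gamma, theta): gamma overlaps theta ✓
(lambda, beta): lambda overlaps beta ✓
(theta, lambda): theta overlaps lambda ✓
Count: 6.

6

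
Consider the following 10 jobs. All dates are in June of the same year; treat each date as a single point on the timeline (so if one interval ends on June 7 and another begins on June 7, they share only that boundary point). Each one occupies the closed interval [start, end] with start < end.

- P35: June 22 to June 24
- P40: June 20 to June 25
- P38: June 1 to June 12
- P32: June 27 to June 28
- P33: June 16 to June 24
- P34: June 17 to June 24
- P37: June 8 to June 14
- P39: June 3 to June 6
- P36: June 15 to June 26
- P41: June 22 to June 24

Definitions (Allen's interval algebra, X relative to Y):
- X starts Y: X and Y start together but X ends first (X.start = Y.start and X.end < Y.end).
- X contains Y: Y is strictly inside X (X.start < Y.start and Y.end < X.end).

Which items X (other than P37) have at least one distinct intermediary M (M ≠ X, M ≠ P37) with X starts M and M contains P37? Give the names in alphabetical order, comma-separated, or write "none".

none

Target P37 = [June 8, June 14].
Intermediaries M with M contains P37: none.
Union: none.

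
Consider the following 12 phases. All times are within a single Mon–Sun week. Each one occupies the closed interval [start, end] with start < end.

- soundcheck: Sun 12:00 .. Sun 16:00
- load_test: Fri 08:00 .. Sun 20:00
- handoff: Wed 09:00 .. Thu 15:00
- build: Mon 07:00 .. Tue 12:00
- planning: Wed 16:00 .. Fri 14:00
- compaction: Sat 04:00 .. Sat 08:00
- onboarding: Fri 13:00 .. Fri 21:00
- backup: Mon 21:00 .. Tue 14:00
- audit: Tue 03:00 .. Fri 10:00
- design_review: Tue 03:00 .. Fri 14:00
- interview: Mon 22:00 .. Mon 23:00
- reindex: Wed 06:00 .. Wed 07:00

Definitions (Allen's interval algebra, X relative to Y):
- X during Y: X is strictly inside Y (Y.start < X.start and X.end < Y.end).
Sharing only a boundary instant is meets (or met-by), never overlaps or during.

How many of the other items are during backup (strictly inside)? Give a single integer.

1

Target backup = [Mon 21:00, Tue 14:00].
audit [Tue 03:00, Fri 10:00] → overlapped-by → no.
build [Mon 07:00, Tue 12:00] → overlaps → no.
compaction [Sat 04:00, Sat 08:00] → after → no.
design_review [Tue 03:00, Fri 14:00] → overlapped-by → no.
handoff [Wed 09:00, Thu 15:00] → after → no.
interview [Mon 22:00, Mon 23:00] → during → counts.
load_test [Fri 08:00, Sun 20:00] → after → no.
onboarding [Fri 13:00, Fri 21:00] → after → no.
planning [Wed 16:00, Fri 14:00] → after → no.
reindex [Wed 06:00, Wed 07:00] → after → no.
soundcheck [Sun 12:00, Sun 16:00] → after → no.
Total: 1.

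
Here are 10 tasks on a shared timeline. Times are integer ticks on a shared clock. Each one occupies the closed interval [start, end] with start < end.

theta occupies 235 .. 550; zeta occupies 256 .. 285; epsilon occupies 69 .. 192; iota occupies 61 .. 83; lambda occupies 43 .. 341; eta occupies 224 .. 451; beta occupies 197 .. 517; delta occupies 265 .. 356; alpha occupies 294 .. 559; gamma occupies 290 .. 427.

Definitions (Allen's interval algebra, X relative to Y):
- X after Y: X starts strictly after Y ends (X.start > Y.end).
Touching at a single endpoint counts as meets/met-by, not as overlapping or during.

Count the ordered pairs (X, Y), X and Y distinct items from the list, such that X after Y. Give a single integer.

16

Checking all 90 ordered pairs for relation 'after'; matching pairs in alphabetical order:
(alpha, epsilon): alpha after epsilon ✓
(alpha, iota): alpha after iota ✓
(alpha, zeta): alpha after zeta ✓
(beta, epsilon): beta after epsilon ✓
(beta, iota): beta after iota ✓
(delta, epsilon): delta after epsilon ✓
(delta, iota): delta after iota ✓
(eta, epsilon): eta after epsilon ✓
(eta, iota): eta after iota ✓
(gamma, epsilon): gamma after epsilon ✓
(gamma, iota): gamma after iota ✓
(gamma, zeta): gamma after zeta ✓
(theta, epsilon): theta after epsilon ✓
(theta, iota): theta after iota ✓
(zeta, epsilon): zeta after epsilon ✓
(zeta, iota): zeta after iota ✓
Count: 16.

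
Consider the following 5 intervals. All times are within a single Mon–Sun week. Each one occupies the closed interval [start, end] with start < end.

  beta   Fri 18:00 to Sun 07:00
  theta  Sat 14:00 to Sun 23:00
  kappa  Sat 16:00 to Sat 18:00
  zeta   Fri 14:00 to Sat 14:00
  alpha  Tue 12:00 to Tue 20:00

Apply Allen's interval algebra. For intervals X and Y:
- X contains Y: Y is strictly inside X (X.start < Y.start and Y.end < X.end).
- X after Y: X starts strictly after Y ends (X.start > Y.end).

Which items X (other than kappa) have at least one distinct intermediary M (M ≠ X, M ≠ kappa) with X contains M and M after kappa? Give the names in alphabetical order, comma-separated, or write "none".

none

Target kappa = [Sat 16:00, Sat 18:00].
Intermediaries M with M after kappa: none.
Union: none.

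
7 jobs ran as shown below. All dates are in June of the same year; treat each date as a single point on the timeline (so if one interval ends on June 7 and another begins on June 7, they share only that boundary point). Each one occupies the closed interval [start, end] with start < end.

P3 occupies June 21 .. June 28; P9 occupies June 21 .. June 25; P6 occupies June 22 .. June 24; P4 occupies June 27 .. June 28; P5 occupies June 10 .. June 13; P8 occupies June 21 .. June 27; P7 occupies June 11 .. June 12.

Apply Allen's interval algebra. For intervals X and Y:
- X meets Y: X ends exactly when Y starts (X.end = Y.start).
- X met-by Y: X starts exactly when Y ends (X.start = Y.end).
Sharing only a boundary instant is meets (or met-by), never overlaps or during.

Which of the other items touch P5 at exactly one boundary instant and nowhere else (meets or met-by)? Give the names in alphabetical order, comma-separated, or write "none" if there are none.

Target P5 = [June 10, June 13].
P3 [June 21, June 28] → after → no.
P4 [June 27, June 28] → after → no.
P6 [June 22, June 24] → after → no.
P7 [June 11, June 12] → during → no.
P8 [June 21, June 27] → after → no.
P9 [June 21, June 25] → after → no.
Result: none.

none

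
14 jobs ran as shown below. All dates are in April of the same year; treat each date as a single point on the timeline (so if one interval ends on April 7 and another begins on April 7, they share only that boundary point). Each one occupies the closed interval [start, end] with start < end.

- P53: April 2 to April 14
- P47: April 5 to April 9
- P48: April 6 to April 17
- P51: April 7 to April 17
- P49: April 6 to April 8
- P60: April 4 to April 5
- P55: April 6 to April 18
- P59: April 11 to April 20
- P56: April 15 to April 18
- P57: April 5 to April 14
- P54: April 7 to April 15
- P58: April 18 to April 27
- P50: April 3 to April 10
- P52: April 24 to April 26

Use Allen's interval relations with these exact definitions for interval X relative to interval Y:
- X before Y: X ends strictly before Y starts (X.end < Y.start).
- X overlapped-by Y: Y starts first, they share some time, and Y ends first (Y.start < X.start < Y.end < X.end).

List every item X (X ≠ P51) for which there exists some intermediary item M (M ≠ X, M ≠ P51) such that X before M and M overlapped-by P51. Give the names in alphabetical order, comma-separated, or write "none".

P47, P49, P50, P53, P57, P60

Target P51 = [April 7, April 17].
Intermediaries M with M overlapped-by P51: P56, P59.
Via P56 — items with X before P56: P47, P49, P50, P53, P57, P60.
Via P59 — items with X before P59: P47, P49, P50, P60.
Union: P47, P49, P50, P53, P57, P60.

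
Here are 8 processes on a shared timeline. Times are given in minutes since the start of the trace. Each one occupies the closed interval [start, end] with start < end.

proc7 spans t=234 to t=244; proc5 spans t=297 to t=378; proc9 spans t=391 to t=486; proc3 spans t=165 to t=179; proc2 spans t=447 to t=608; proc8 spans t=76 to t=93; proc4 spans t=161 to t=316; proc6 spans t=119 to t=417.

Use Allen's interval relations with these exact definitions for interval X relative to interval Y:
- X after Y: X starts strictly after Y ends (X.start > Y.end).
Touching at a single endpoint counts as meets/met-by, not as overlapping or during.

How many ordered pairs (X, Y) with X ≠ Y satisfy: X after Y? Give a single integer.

19

Checking all 56 ordered pairs for relation 'after'; matching pairs in alphabetical order:
(proc2, proc3): proc2 after proc3 ✓
(proc2, proc4): proc2 after proc4 ✓
(proc2, proc5): proc2 after proc5 ✓
(proc2, proc6): proc2 after proc6 ✓
(proc2, proc7): proc2 after proc7 ✓
(proc2, proc8): proc2 after proc8 ✓
(proc3, proc8): proc3 after proc8 ✓
(proc4, proc8): proc4 after proc8 ✓
(proc5, proc3): proc5 after proc3 ✓
(proc5, proc7): proc5 after proc7 ✓
(proc5, proc8): proc5 after proc8 ✓
(proc6, proc8): proc6 after proc8 ✓
(proc7, proc3): proc7 after proc3 ✓
(proc7, proc8): proc7 after proc8 ✓
(proc9, proc3): proc9 after proc3 ✓
(proc9, proc4): proc9 after proc4 ✓
(proc9, proc5): proc9 after proc5 ✓
(proc9, proc7): proc9 after proc7 ✓
(proc9, proc8): proc9 after proc8 ✓
Count: 19.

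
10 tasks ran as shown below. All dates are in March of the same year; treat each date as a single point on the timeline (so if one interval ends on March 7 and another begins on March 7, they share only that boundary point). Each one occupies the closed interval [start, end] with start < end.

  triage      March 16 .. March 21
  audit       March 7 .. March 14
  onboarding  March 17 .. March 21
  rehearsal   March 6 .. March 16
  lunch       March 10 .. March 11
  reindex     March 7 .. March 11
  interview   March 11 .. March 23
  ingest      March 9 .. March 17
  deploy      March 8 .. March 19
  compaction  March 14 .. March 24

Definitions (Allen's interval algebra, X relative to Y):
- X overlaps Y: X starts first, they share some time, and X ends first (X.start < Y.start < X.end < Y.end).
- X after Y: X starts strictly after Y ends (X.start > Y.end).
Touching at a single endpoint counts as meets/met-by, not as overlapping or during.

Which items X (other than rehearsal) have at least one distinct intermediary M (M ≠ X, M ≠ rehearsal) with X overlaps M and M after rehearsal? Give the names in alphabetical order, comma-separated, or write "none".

deploy

Target rehearsal = [March 6, March 16].
Intermediaries M with M after rehearsal: onboarding.
Via onboarding — items with X overlaps onboarding: deploy.
Union: deploy.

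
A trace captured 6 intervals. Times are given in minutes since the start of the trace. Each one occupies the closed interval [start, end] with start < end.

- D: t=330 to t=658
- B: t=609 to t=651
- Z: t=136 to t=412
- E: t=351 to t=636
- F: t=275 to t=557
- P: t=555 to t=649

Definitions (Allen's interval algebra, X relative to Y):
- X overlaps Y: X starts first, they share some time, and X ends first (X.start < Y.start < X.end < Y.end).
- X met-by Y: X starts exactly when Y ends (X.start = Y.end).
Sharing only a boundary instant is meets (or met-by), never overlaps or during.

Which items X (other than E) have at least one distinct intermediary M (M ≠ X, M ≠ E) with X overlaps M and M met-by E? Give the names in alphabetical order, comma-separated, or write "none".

none

Target E = [t=351, t=636].
Intermediaries M with M met-by E: none.
Union: none.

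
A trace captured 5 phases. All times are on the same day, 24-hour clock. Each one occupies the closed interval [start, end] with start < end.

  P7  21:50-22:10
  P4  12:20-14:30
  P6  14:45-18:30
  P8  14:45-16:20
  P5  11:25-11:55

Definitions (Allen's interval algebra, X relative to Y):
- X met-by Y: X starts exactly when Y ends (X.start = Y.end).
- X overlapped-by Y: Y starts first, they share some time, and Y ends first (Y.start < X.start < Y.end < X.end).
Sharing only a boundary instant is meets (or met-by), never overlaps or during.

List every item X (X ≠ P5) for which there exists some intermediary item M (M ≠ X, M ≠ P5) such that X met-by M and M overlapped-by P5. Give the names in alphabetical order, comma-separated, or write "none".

Target P5 = [11:25, 11:55].
Intermediaries M with M overlapped-by P5: none.
Union: none.

none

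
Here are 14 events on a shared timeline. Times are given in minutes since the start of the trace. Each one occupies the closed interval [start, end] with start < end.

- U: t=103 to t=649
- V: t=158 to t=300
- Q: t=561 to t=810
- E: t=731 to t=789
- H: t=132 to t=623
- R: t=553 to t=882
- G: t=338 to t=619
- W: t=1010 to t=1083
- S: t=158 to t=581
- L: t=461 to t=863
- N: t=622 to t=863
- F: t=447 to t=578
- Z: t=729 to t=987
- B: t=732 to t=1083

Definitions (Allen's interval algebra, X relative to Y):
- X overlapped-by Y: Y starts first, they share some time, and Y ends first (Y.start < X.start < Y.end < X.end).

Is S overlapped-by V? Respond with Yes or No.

S = [t=158, t=581], V = [t=158, t=300].
Actual relation of S to V: started-by.
Asked whether 'overlapped-by' holds → No.

No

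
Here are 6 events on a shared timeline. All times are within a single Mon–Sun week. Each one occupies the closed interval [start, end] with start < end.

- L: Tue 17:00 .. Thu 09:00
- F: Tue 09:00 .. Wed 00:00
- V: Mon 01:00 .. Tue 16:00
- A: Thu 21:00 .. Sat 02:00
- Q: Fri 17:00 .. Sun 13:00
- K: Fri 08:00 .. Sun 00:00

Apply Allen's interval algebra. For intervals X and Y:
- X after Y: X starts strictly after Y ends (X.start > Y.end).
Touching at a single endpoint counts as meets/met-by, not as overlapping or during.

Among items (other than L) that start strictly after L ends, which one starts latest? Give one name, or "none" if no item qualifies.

Q

Target L = [Tue 17:00, Thu 09:00].
A [Thu 21:00, Sat 02:00] → after → candidate.
F [Tue 09:00, Wed 00:00] → overlaps → excluded.
K [Fri 08:00, Sun 00:00] → after → candidate.
Q [Fri 17:00, Sun 13:00] → after → candidate.
V [Mon 01:00, Tue 16:00] → before → excluded.
Among candidates, latest start is Fri 17:00 → Q.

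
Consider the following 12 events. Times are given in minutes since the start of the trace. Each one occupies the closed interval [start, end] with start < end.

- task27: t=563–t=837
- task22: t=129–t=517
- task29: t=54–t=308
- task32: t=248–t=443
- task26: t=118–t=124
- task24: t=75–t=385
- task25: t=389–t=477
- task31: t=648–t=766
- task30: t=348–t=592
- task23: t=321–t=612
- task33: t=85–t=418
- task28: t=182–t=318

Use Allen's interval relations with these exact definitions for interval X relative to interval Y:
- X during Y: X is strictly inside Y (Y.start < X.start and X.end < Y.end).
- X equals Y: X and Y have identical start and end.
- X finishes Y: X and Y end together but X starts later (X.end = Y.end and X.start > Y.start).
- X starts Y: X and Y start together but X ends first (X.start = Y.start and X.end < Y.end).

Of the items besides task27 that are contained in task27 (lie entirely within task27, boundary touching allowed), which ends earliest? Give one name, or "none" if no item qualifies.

Target task27 = [t=563, t=837].
task22 [t=129, t=517] → before → excluded.
task23 [t=321, t=612] → overlaps → excluded.
task24 [t=75, t=385] → before → excluded.
task25 [t=389, t=477] → before → excluded.
task26 [t=118, t=124] → before → excluded.
task28 [t=182, t=318] → before → excluded.
task29 [t=54, t=308] → before → excluded.
task30 [t=348, t=592] → overlaps → excluded.
task31 [t=648, t=766] → during → candidate.
task32 [t=248, t=443] → before → excluded.
task33 [t=85, t=418] → before → excluded.
Among candidates, earliest end is t=766 → task31.

task31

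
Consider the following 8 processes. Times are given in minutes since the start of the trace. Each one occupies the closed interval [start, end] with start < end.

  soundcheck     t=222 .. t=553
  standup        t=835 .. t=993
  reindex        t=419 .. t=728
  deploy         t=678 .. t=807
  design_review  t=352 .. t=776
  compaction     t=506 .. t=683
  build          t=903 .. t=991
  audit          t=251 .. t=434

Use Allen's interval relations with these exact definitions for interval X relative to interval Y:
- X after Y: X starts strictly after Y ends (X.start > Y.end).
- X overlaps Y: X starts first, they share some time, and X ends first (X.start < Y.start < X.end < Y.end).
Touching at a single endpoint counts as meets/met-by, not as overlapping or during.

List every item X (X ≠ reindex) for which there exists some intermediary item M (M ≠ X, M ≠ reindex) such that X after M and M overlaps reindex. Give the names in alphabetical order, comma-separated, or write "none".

build, compaction, deploy, standup

Target reindex = [t=419, t=728].
Intermediaries M with M overlaps reindex: audit, soundcheck.
Via audit — items with X after audit: build, compaction, deploy, standup.
Via soundcheck — items with X after soundcheck: build, deploy, standup.
Union: build, compaction, deploy, standup.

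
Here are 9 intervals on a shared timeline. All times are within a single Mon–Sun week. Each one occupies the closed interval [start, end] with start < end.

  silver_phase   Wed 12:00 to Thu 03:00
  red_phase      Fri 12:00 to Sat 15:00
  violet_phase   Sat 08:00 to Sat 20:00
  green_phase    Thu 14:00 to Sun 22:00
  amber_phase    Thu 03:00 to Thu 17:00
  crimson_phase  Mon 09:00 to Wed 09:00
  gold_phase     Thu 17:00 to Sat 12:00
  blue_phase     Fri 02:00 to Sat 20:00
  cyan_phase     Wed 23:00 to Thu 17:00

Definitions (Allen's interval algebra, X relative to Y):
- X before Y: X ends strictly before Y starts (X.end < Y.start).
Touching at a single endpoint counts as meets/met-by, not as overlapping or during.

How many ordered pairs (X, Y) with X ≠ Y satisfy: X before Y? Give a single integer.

Checking all 72 ordered pairs for relation 'before'; matching pairs in alphabetical order:
(amber_phase, blue_phase): amber_phase before blue_phase ✓
(amber_phase, red_phase): amber_phase before red_phase ✓
(amber_phase, violet_phase): amber_phase before violet_phase ✓
(crimson_phase, amber_phase): crimson_phase before amber_phase ✓
(crimson_phase, blue_phase): crimson_phase before blue_phase ✓
(crimson_phase, cyan_phase): crimson_phase before cyan_phase ✓
(crimson_phase, gold_phase): crimson_phase before gold_phase ✓
(crimson_phase, green_phase): crimson_phase before green_phase ✓
(crimson_phase, red_phase): crimson_phase before red_phase ✓
(crimson_phase, silver_phase): crimson_phase before silver_phase ✓
(crimson_phase, violet_phase): crimson_phase before violet_phase ✓
(cyan_phase, blue_phase): cyan_phase before blue_phase ✓
(cyan_phase, red_phase): cyan_phase before red_phase ✓
(cyan_phase, violet_phase): cyan_phase before violet_phase ✓
(silver_phase, blue_phase): silver_phase before blue_phase ✓
(silver_phase, gold_phase): silver_phase before gold_phase ✓
(silver_phase, green_phase): silver_phase before green_phase ✓
(silver_phase, red_phase): silver_phase before red_phase ✓
(silver_phase, violet_phase): silver_phase before violet_phase ✓
Count: 19.

19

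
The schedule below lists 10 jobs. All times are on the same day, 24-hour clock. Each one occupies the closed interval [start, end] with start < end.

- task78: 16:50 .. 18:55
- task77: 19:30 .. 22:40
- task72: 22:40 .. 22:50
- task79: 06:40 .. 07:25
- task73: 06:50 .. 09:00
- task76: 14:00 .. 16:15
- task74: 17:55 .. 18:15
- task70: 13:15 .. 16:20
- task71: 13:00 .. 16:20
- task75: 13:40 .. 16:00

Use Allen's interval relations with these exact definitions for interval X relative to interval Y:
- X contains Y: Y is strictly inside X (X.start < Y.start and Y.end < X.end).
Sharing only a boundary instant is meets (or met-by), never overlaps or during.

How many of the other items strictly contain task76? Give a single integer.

2

Target task76 = [14:00, 16:15].
task70 [13:15, 16:20] → contains → counts.
task71 [13:00, 16:20] → contains → counts.
task72 [22:40, 22:50] → after → no.
task73 [06:50, 09:00] → before → no.
task74 [17:55, 18:15] → after → no.
task75 [13:40, 16:00] → overlaps → no.
task77 [19:30, 22:40] → after → no.
task78 [16:50, 18:55] → after → no.
task79 [06:40, 07:25] → before → no.
Total: 2.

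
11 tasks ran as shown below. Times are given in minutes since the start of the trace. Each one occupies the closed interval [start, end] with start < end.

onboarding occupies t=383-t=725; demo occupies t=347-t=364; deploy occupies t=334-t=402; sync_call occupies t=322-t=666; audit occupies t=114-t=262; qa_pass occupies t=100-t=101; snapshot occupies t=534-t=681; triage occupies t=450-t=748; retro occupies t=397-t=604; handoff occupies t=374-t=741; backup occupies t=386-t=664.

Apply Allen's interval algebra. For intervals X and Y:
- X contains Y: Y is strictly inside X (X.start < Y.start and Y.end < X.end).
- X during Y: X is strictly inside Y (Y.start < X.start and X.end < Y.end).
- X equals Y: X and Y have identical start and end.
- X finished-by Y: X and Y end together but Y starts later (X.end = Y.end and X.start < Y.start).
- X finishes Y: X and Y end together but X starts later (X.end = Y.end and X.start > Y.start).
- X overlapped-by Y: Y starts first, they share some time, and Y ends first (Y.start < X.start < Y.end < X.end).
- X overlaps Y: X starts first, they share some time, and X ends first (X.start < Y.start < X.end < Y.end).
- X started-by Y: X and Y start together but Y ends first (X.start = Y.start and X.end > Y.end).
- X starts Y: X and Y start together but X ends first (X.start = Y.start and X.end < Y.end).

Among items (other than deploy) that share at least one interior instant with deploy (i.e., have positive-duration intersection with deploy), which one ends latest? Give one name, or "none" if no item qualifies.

handoff

Target deploy = [t=334, t=402].
audit [t=114, t=262] → before → excluded.
backup [t=386, t=664] → overlapped-by → candidate.
demo [t=347, t=364] → during → candidate.
handoff [t=374, t=741] → overlapped-by → candidate.
onboarding [t=383, t=725] → overlapped-by → candidate.
qa_pass [t=100, t=101] → before → excluded.
retro [t=397, t=604] → overlapped-by → candidate.
snapshot [t=534, t=681] → after → excluded.
sync_call [t=322, t=666] → contains → candidate.
triage [t=450, t=748] → after → excluded.
Among candidates, latest end is t=741 → handoff.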